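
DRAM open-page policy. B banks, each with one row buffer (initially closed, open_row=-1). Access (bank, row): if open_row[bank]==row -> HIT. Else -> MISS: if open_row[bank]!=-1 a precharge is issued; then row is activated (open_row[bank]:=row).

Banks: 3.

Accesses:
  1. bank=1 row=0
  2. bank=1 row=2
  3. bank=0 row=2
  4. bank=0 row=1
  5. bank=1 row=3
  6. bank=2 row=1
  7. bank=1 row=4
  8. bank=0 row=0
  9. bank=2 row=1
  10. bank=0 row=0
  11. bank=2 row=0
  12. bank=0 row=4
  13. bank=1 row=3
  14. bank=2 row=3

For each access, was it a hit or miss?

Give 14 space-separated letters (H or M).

Answer: M M M M M M M M H H M M M M

Derivation:
Acc 1: bank1 row0 -> MISS (open row0); precharges=0
Acc 2: bank1 row2 -> MISS (open row2); precharges=1
Acc 3: bank0 row2 -> MISS (open row2); precharges=1
Acc 4: bank0 row1 -> MISS (open row1); precharges=2
Acc 5: bank1 row3 -> MISS (open row3); precharges=3
Acc 6: bank2 row1 -> MISS (open row1); precharges=3
Acc 7: bank1 row4 -> MISS (open row4); precharges=4
Acc 8: bank0 row0 -> MISS (open row0); precharges=5
Acc 9: bank2 row1 -> HIT
Acc 10: bank0 row0 -> HIT
Acc 11: bank2 row0 -> MISS (open row0); precharges=6
Acc 12: bank0 row4 -> MISS (open row4); precharges=7
Acc 13: bank1 row3 -> MISS (open row3); precharges=8
Acc 14: bank2 row3 -> MISS (open row3); precharges=9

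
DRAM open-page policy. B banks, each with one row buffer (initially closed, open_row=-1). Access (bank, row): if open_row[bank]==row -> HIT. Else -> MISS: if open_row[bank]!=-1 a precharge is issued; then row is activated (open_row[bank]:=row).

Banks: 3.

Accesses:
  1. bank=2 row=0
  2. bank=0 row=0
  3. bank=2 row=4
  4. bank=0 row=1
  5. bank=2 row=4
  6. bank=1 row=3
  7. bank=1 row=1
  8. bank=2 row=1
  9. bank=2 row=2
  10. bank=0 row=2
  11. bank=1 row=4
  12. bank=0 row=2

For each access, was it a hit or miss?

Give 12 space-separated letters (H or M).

Acc 1: bank2 row0 -> MISS (open row0); precharges=0
Acc 2: bank0 row0 -> MISS (open row0); precharges=0
Acc 3: bank2 row4 -> MISS (open row4); precharges=1
Acc 4: bank0 row1 -> MISS (open row1); precharges=2
Acc 5: bank2 row4 -> HIT
Acc 6: bank1 row3 -> MISS (open row3); precharges=2
Acc 7: bank1 row1 -> MISS (open row1); precharges=3
Acc 8: bank2 row1 -> MISS (open row1); precharges=4
Acc 9: bank2 row2 -> MISS (open row2); precharges=5
Acc 10: bank0 row2 -> MISS (open row2); precharges=6
Acc 11: bank1 row4 -> MISS (open row4); precharges=7
Acc 12: bank0 row2 -> HIT

Answer: M M M M H M M M M M M H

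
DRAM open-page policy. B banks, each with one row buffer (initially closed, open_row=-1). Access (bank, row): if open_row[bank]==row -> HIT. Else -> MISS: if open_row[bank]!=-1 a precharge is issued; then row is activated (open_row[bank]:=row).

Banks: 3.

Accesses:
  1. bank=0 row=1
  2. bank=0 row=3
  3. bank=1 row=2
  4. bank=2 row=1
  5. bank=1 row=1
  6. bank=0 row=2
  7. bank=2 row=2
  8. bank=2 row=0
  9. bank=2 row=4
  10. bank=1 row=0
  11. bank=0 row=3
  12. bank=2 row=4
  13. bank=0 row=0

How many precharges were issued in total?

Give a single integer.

Answer: 9

Derivation:
Acc 1: bank0 row1 -> MISS (open row1); precharges=0
Acc 2: bank0 row3 -> MISS (open row3); precharges=1
Acc 3: bank1 row2 -> MISS (open row2); precharges=1
Acc 4: bank2 row1 -> MISS (open row1); precharges=1
Acc 5: bank1 row1 -> MISS (open row1); precharges=2
Acc 6: bank0 row2 -> MISS (open row2); precharges=3
Acc 7: bank2 row2 -> MISS (open row2); precharges=4
Acc 8: bank2 row0 -> MISS (open row0); precharges=5
Acc 9: bank2 row4 -> MISS (open row4); precharges=6
Acc 10: bank1 row0 -> MISS (open row0); precharges=7
Acc 11: bank0 row3 -> MISS (open row3); precharges=8
Acc 12: bank2 row4 -> HIT
Acc 13: bank0 row0 -> MISS (open row0); precharges=9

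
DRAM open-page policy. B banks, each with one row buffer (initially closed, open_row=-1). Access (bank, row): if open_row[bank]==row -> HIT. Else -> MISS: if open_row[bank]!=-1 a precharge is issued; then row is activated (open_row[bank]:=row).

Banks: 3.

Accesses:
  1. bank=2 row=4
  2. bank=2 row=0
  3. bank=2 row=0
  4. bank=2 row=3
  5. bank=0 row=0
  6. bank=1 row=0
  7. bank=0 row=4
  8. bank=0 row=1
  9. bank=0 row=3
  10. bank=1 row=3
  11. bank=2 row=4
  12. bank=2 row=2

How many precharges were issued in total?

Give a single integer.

Acc 1: bank2 row4 -> MISS (open row4); precharges=0
Acc 2: bank2 row0 -> MISS (open row0); precharges=1
Acc 3: bank2 row0 -> HIT
Acc 4: bank2 row3 -> MISS (open row3); precharges=2
Acc 5: bank0 row0 -> MISS (open row0); precharges=2
Acc 6: bank1 row0 -> MISS (open row0); precharges=2
Acc 7: bank0 row4 -> MISS (open row4); precharges=3
Acc 8: bank0 row1 -> MISS (open row1); precharges=4
Acc 9: bank0 row3 -> MISS (open row3); precharges=5
Acc 10: bank1 row3 -> MISS (open row3); precharges=6
Acc 11: bank2 row4 -> MISS (open row4); precharges=7
Acc 12: bank2 row2 -> MISS (open row2); precharges=8

Answer: 8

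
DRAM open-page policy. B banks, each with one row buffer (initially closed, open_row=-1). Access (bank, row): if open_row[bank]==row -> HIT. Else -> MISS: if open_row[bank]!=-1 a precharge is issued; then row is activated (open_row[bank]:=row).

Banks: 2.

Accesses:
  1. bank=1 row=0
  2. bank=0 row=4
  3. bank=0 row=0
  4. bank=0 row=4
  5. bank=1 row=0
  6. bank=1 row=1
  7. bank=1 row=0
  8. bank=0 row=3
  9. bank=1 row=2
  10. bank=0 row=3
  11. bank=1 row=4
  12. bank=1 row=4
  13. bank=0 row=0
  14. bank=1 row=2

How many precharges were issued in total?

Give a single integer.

Acc 1: bank1 row0 -> MISS (open row0); precharges=0
Acc 2: bank0 row4 -> MISS (open row4); precharges=0
Acc 3: bank0 row0 -> MISS (open row0); precharges=1
Acc 4: bank0 row4 -> MISS (open row4); precharges=2
Acc 5: bank1 row0 -> HIT
Acc 6: bank1 row1 -> MISS (open row1); precharges=3
Acc 7: bank1 row0 -> MISS (open row0); precharges=4
Acc 8: bank0 row3 -> MISS (open row3); precharges=5
Acc 9: bank1 row2 -> MISS (open row2); precharges=6
Acc 10: bank0 row3 -> HIT
Acc 11: bank1 row4 -> MISS (open row4); precharges=7
Acc 12: bank1 row4 -> HIT
Acc 13: bank0 row0 -> MISS (open row0); precharges=8
Acc 14: bank1 row2 -> MISS (open row2); precharges=9

Answer: 9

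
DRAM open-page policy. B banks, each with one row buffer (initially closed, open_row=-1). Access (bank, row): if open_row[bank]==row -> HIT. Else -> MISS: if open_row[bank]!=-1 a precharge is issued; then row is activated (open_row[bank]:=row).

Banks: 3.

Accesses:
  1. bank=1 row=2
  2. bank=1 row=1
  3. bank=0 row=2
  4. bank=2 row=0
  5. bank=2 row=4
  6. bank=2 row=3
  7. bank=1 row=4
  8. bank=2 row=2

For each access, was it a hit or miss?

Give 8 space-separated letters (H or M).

Acc 1: bank1 row2 -> MISS (open row2); precharges=0
Acc 2: bank1 row1 -> MISS (open row1); precharges=1
Acc 3: bank0 row2 -> MISS (open row2); precharges=1
Acc 4: bank2 row0 -> MISS (open row0); precharges=1
Acc 5: bank2 row4 -> MISS (open row4); precharges=2
Acc 6: bank2 row3 -> MISS (open row3); precharges=3
Acc 7: bank1 row4 -> MISS (open row4); precharges=4
Acc 8: bank2 row2 -> MISS (open row2); precharges=5

Answer: M M M M M M M M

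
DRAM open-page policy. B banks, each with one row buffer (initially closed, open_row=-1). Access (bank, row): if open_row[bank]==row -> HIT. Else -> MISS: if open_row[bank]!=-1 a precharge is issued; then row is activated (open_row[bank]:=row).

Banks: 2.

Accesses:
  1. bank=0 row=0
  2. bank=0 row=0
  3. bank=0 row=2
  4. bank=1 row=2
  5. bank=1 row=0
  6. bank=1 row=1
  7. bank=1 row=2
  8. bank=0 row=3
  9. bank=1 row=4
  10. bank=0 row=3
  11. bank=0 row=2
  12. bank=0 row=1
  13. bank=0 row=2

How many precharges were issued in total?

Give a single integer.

Answer: 9

Derivation:
Acc 1: bank0 row0 -> MISS (open row0); precharges=0
Acc 2: bank0 row0 -> HIT
Acc 3: bank0 row2 -> MISS (open row2); precharges=1
Acc 4: bank1 row2 -> MISS (open row2); precharges=1
Acc 5: bank1 row0 -> MISS (open row0); precharges=2
Acc 6: bank1 row1 -> MISS (open row1); precharges=3
Acc 7: bank1 row2 -> MISS (open row2); precharges=4
Acc 8: bank0 row3 -> MISS (open row3); precharges=5
Acc 9: bank1 row4 -> MISS (open row4); precharges=6
Acc 10: bank0 row3 -> HIT
Acc 11: bank0 row2 -> MISS (open row2); precharges=7
Acc 12: bank0 row1 -> MISS (open row1); precharges=8
Acc 13: bank0 row2 -> MISS (open row2); precharges=9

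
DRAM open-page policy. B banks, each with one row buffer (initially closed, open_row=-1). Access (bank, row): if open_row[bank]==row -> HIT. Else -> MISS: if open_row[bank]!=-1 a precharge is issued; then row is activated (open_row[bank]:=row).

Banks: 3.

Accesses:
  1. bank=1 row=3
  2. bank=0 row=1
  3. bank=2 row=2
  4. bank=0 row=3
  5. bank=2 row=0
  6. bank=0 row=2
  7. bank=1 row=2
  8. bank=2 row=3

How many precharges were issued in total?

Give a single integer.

Answer: 5

Derivation:
Acc 1: bank1 row3 -> MISS (open row3); precharges=0
Acc 2: bank0 row1 -> MISS (open row1); precharges=0
Acc 3: bank2 row2 -> MISS (open row2); precharges=0
Acc 4: bank0 row3 -> MISS (open row3); precharges=1
Acc 5: bank2 row0 -> MISS (open row0); precharges=2
Acc 6: bank0 row2 -> MISS (open row2); precharges=3
Acc 7: bank1 row2 -> MISS (open row2); precharges=4
Acc 8: bank2 row3 -> MISS (open row3); precharges=5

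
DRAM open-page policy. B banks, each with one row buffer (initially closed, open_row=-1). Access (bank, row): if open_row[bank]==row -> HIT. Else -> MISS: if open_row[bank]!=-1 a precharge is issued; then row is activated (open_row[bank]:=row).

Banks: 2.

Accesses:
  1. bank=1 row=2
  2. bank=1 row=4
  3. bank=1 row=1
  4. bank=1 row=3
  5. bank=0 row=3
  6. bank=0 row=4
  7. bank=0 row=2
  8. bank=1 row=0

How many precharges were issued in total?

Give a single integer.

Answer: 6

Derivation:
Acc 1: bank1 row2 -> MISS (open row2); precharges=0
Acc 2: bank1 row4 -> MISS (open row4); precharges=1
Acc 3: bank1 row1 -> MISS (open row1); precharges=2
Acc 4: bank1 row3 -> MISS (open row3); precharges=3
Acc 5: bank0 row3 -> MISS (open row3); precharges=3
Acc 6: bank0 row4 -> MISS (open row4); precharges=4
Acc 7: bank0 row2 -> MISS (open row2); precharges=5
Acc 8: bank1 row0 -> MISS (open row0); precharges=6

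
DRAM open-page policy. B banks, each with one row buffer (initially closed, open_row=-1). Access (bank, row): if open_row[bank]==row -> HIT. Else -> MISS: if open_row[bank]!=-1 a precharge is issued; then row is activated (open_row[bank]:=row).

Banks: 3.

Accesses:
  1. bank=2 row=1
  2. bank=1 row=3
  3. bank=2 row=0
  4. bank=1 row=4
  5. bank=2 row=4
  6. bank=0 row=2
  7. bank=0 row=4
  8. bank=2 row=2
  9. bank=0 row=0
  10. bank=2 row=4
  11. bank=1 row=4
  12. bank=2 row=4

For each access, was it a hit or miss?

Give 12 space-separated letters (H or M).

Acc 1: bank2 row1 -> MISS (open row1); precharges=0
Acc 2: bank1 row3 -> MISS (open row3); precharges=0
Acc 3: bank2 row0 -> MISS (open row0); precharges=1
Acc 4: bank1 row4 -> MISS (open row4); precharges=2
Acc 5: bank2 row4 -> MISS (open row4); precharges=3
Acc 6: bank0 row2 -> MISS (open row2); precharges=3
Acc 7: bank0 row4 -> MISS (open row4); precharges=4
Acc 8: bank2 row2 -> MISS (open row2); precharges=5
Acc 9: bank0 row0 -> MISS (open row0); precharges=6
Acc 10: bank2 row4 -> MISS (open row4); precharges=7
Acc 11: bank1 row4 -> HIT
Acc 12: bank2 row4 -> HIT

Answer: M M M M M M M M M M H H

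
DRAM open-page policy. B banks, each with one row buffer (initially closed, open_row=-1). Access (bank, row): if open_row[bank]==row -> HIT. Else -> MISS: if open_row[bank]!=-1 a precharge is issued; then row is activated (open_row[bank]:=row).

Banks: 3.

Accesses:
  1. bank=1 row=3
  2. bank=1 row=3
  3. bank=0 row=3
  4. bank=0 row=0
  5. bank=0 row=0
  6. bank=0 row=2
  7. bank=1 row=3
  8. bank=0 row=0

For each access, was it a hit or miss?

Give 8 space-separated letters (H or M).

Answer: M H M M H M H M

Derivation:
Acc 1: bank1 row3 -> MISS (open row3); precharges=0
Acc 2: bank1 row3 -> HIT
Acc 3: bank0 row3 -> MISS (open row3); precharges=0
Acc 4: bank0 row0 -> MISS (open row0); precharges=1
Acc 5: bank0 row0 -> HIT
Acc 6: bank0 row2 -> MISS (open row2); precharges=2
Acc 7: bank1 row3 -> HIT
Acc 8: bank0 row0 -> MISS (open row0); precharges=3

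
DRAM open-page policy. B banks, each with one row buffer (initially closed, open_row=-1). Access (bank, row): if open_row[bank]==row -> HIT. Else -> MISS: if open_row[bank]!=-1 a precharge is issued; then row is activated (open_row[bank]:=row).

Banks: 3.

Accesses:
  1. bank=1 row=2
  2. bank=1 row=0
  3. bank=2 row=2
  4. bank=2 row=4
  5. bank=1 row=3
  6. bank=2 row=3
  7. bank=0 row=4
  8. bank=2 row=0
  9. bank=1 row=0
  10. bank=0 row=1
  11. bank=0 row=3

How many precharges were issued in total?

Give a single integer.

Answer: 8

Derivation:
Acc 1: bank1 row2 -> MISS (open row2); precharges=0
Acc 2: bank1 row0 -> MISS (open row0); precharges=1
Acc 3: bank2 row2 -> MISS (open row2); precharges=1
Acc 4: bank2 row4 -> MISS (open row4); precharges=2
Acc 5: bank1 row3 -> MISS (open row3); precharges=3
Acc 6: bank2 row3 -> MISS (open row3); precharges=4
Acc 7: bank0 row4 -> MISS (open row4); precharges=4
Acc 8: bank2 row0 -> MISS (open row0); precharges=5
Acc 9: bank1 row0 -> MISS (open row0); precharges=6
Acc 10: bank0 row1 -> MISS (open row1); precharges=7
Acc 11: bank0 row3 -> MISS (open row3); precharges=8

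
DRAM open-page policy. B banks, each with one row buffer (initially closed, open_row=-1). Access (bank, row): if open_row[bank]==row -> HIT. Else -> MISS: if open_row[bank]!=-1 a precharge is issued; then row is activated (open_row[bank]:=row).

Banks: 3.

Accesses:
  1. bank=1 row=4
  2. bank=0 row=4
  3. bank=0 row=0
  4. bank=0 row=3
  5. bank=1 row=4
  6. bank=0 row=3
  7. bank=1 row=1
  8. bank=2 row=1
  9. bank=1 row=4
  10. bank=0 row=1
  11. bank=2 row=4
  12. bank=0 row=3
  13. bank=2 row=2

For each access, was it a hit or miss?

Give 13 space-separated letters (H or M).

Answer: M M M M H H M M M M M M M

Derivation:
Acc 1: bank1 row4 -> MISS (open row4); precharges=0
Acc 2: bank0 row4 -> MISS (open row4); precharges=0
Acc 3: bank0 row0 -> MISS (open row0); precharges=1
Acc 4: bank0 row3 -> MISS (open row3); precharges=2
Acc 5: bank1 row4 -> HIT
Acc 6: bank0 row3 -> HIT
Acc 7: bank1 row1 -> MISS (open row1); precharges=3
Acc 8: bank2 row1 -> MISS (open row1); precharges=3
Acc 9: bank1 row4 -> MISS (open row4); precharges=4
Acc 10: bank0 row1 -> MISS (open row1); precharges=5
Acc 11: bank2 row4 -> MISS (open row4); precharges=6
Acc 12: bank0 row3 -> MISS (open row3); precharges=7
Acc 13: bank2 row2 -> MISS (open row2); precharges=8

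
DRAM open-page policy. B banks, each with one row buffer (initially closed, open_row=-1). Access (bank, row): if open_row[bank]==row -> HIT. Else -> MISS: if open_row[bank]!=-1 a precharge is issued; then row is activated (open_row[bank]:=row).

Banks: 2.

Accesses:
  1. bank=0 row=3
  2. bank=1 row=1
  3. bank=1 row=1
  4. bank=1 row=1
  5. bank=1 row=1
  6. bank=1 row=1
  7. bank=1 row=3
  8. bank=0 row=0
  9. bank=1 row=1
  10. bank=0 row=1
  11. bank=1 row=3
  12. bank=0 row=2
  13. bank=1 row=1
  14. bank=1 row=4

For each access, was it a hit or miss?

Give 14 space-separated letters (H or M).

Acc 1: bank0 row3 -> MISS (open row3); precharges=0
Acc 2: bank1 row1 -> MISS (open row1); precharges=0
Acc 3: bank1 row1 -> HIT
Acc 4: bank1 row1 -> HIT
Acc 5: bank1 row1 -> HIT
Acc 6: bank1 row1 -> HIT
Acc 7: bank1 row3 -> MISS (open row3); precharges=1
Acc 8: bank0 row0 -> MISS (open row0); precharges=2
Acc 9: bank1 row1 -> MISS (open row1); precharges=3
Acc 10: bank0 row1 -> MISS (open row1); precharges=4
Acc 11: bank1 row3 -> MISS (open row3); precharges=5
Acc 12: bank0 row2 -> MISS (open row2); precharges=6
Acc 13: bank1 row1 -> MISS (open row1); precharges=7
Acc 14: bank1 row4 -> MISS (open row4); precharges=8

Answer: M M H H H H M M M M M M M M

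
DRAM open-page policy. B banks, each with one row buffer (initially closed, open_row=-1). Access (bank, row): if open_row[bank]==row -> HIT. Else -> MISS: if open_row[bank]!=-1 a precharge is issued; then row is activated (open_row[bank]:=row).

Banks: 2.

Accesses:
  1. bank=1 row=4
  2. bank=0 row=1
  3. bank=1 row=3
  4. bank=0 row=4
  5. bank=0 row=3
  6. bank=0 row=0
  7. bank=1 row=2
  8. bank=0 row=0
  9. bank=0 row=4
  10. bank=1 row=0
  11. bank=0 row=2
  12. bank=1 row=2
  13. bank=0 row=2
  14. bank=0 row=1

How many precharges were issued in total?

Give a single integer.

Answer: 10

Derivation:
Acc 1: bank1 row4 -> MISS (open row4); precharges=0
Acc 2: bank0 row1 -> MISS (open row1); precharges=0
Acc 3: bank1 row3 -> MISS (open row3); precharges=1
Acc 4: bank0 row4 -> MISS (open row4); precharges=2
Acc 5: bank0 row3 -> MISS (open row3); precharges=3
Acc 6: bank0 row0 -> MISS (open row0); precharges=4
Acc 7: bank1 row2 -> MISS (open row2); precharges=5
Acc 8: bank0 row0 -> HIT
Acc 9: bank0 row4 -> MISS (open row4); precharges=6
Acc 10: bank1 row0 -> MISS (open row0); precharges=7
Acc 11: bank0 row2 -> MISS (open row2); precharges=8
Acc 12: bank1 row2 -> MISS (open row2); precharges=9
Acc 13: bank0 row2 -> HIT
Acc 14: bank0 row1 -> MISS (open row1); precharges=10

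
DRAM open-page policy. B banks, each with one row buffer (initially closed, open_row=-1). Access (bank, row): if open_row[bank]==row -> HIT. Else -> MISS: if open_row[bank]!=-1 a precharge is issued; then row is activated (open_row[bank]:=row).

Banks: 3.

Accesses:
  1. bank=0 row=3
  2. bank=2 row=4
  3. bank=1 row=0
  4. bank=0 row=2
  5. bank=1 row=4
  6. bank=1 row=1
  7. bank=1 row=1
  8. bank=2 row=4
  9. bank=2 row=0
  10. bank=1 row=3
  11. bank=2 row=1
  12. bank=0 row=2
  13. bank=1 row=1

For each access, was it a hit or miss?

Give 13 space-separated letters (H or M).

Acc 1: bank0 row3 -> MISS (open row3); precharges=0
Acc 2: bank2 row4 -> MISS (open row4); precharges=0
Acc 3: bank1 row0 -> MISS (open row0); precharges=0
Acc 4: bank0 row2 -> MISS (open row2); precharges=1
Acc 5: bank1 row4 -> MISS (open row4); precharges=2
Acc 6: bank1 row1 -> MISS (open row1); precharges=3
Acc 7: bank1 row1 -> HIT
Acc 8: bank2 row4 -> HIT
Acc 9: bank2 row0 -> MISS (open row0); precharges=4
Acc 10: bank1 row3 -> MISS (open row3); precharges=5
Acc 11: bank2 row1 -> MISS (open row1); precharges=6
Acc 12: bank0 row2 -> HIT
Acc 13: bank1 row1 -> MISS (open row1); precharges=7

Answer: M M M M M M H H M M M H M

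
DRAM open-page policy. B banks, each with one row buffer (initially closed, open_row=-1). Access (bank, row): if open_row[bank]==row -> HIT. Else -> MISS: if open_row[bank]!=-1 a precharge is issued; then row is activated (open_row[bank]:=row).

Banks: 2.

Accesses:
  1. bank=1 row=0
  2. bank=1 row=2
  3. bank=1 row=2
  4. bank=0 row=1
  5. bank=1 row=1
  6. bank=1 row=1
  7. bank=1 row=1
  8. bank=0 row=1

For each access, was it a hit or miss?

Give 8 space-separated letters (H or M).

Acc 1: bank1 row0 -> MISS (open row0); precharges=0
Acc 2: bank1 row2 -> MISS (open row2); precharges=1
Acc 3: bank1 row2 -> HIT
Acc 4: bank0 row1 -> MISS (open row1); precharges=1
Acc 5: bank1 row1 -> MISS (open row1); precharges=2
Acc 6: bank1 row1 -> HIT
Acc 7: bank1 row1 -> HIT
Acc 8: bank0 row1 -> HIT

Answer: M M H M M H H H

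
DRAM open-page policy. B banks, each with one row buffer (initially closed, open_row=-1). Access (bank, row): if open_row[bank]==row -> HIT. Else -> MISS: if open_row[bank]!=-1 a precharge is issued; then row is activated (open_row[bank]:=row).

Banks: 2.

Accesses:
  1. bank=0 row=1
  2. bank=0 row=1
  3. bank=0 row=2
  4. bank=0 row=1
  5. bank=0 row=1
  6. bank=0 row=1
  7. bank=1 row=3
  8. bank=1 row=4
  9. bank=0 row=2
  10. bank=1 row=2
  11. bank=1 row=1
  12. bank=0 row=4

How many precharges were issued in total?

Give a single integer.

Answer: 7

Derivation:
Acc 1: bank0 row1 -> MISS (open row1); precharges=0
Acc 2: bank0 row1 -> HIT
Acc 3: bank0 row2 -> MISS (open row2); precharges=1
Acc 4: bank0 row1 -> MISS (open row1); precharges=2
Acc 5: bank0 row1 -> HIT
Acc 6: bank0 row1 -> HIT
Acc 7: bank1 row3 -> MISS (open row3); precharges=2
Acc 8: bank1 row4 -> MISS (open row4); precharges=3
Acc 9: bank0 row2 -> MISS (open row2); precharges=4
Acc 10: bank1 row2 -> MISS (open row2); precharges=5
Acc 11: bank1 row1 -> MISS (open row1); precharges=6
Acc 12: bank0 row4 -> MISS (open row4); precharges=7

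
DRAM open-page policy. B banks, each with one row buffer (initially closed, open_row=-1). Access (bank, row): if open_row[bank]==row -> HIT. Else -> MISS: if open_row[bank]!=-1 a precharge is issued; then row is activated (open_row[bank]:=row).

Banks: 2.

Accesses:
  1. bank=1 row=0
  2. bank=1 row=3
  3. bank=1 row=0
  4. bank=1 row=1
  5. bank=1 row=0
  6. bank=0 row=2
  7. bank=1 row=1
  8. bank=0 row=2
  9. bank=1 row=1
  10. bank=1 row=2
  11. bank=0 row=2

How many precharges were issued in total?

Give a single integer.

Answer: 6

Derivation:
Acc 1: bank1 row0 -> MISS (open row0); precharges=0
Acc 2: bank1 row3 -> MISS (open row3); precharges=1
Acc 3: bank1 row0 -> MISS (open row0); precharges=2
Acc 4: bank1 row1 -> MISS (open row1); precharges=3
Acc 5: bank1 row0 -> MISS (open row0); precharges=4
Acc 6: bank0 row2 -> MISS (open row2); precharges=4
Acc 7: bank1 row1 -> MISS (open row1); precharges=5
Acc 8: bank0 row2 -> HIT
Acc 9: bank1 row1 -> HIT
Acc 10: bank1 row2 -> MISS (open row2); precharges=6
Acc 11: bank0 row2 -> HIT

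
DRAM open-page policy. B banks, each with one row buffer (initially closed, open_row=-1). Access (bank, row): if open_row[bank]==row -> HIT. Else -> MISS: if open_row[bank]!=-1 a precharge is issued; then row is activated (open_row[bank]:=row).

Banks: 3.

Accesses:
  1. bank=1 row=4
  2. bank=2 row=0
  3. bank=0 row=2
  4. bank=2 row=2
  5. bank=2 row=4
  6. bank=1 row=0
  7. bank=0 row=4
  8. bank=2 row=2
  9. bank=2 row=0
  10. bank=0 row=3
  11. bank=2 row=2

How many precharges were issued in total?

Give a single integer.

Answer: 8

Derivation:
Acc 1: bank1 row4 -> MISS (open row4); precharges=0
Acc 2: bank2 row0 -> MISS (open row0); precharges=0
Acc 3: bank0 row2 -> MISS (open row2); precharges=0
Acc 4: bank2 row2 -> MISS (open row2); precharges=1
Acc 5: bank2 row4 -> MISS (open row4); precharges=2
Acc 6: bank1 row0 -> MISS (open row0); precharges=3
Acc 7: bank0 row4 -> MISS (open row4); precharges=4
Acc 8: bank2 row2 -> MISS (open row2); precharges=5
Acc 9: bank2 row0 -> MISS (open row0); precharges=6
Acc 10: bank0 row3 -> MISS (open row3); precharges=7
Acc 11: bank2 row2 -> MISS (open row2); precharges=8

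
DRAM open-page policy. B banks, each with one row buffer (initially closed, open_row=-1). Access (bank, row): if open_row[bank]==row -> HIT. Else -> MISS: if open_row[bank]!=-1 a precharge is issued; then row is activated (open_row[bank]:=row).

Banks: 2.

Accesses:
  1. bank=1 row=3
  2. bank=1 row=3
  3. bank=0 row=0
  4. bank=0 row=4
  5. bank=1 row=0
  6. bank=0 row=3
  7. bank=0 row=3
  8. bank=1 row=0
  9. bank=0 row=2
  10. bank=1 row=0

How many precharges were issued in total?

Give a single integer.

Answer: 4

Derivation:
Acc 1: bank1 row3 -> MISS (open row3); precharges=0
Acc 2: bank1 row3 -> HIT
Acc 3: bank0 row0 -> MISS (open row0); precharges=0
Acc 4: bank0 row4 -> MISS (open row4); precharges=1
Acc 5: bank1 row0 -> MISS (open row0); precharges=2
Acc 6: bank0 row3 -> MISS (open row3); precharges=3
Acc 7: bank0 row3 -> HIT
Acc 8: bank1 row0 -> HIT
Acc 9: bank0 row2 -> MISS (open row2); precharges=4
Acc 10: bank1 row0 -> HIT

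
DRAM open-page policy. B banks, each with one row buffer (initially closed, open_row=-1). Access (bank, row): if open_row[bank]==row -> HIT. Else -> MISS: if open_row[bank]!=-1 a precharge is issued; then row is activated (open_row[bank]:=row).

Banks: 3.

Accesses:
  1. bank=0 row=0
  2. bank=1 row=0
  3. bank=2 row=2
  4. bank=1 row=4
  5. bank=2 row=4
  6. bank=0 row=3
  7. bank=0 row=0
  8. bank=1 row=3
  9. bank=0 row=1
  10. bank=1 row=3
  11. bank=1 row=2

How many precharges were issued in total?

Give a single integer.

Acc 1: bank0 row0 -> MISS (open row0); precharges=0
Acc 2: bank1 row0 -> MISS (open row0); precharges=0
Acc 3: bank2 row2 -> MISS (open row2); precharges=0
Acc 4: bank1 row4 -> MISS (open row4); precharges=1
Acc 5: bank2 row4 -> MISS (open row4); precharges=2
Acc 6: bank0 row3 -> MISS (open row3); precharges=3
Acc 7: bank0 row0 -> MISS (open row0); precharges=4
Acc 8: bank1 row3 -> MISS (open row3); precharges=5
Acc 9: bank0 row1 -> MISS (open row1); precharges=6
Acc 10: bank1 row3 -> HIT
Acc 11: bank1 row2 -> MISS (open row2); precharges=7

Answer: 7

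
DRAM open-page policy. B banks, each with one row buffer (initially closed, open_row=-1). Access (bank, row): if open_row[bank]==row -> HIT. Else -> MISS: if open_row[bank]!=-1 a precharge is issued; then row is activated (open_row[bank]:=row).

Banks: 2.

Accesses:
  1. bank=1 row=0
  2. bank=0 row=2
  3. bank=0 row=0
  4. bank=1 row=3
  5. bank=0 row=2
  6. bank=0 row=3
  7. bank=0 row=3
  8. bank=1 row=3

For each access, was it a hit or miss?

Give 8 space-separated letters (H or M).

Answer: M M M M M M H H

Derivation:
Acc 1: bank1 row0 -> MISS (open row0); precharges=0
Acc 2: bank0 row2 -> MISS (open row2); precharges=0
Acc 3: bank0 row0 -> MISS (open row0); precharges=1
Acc 4: bank1 row3 -> MISS (open row3); precharges=2
Acc 5: bank0 row2 -> MISS (open row2); precharges=3
Acc 6: bank0 row3 -> MISS (open row3); precharges=4
Acc 7: bank0 row3 -> HIT
Acc 8: bank1 row3 -> HIT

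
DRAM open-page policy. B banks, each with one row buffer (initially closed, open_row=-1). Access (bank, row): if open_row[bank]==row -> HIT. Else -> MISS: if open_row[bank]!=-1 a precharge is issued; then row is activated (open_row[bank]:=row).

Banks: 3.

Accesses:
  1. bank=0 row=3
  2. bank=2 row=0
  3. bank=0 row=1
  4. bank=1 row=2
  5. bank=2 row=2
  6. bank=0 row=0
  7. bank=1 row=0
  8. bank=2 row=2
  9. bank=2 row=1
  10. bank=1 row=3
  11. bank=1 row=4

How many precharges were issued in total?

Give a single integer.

Answer: 7

Derivation:
Acc 1: bank0 row3 -> MISS (open row3); precharges=0
Acc 2: bank2 row0 -> MISS (open row0); precharges=0
Acc 3: bank0 row1 -> MISS (open row1); precharges=1
Acc 4: bank1 row2 -> MISS (open row2); precharges=1
Acc 5: bank2 row2 -> MISS (open row2); precharges=2
Acc 6: bank0 row0 -> MISS (open row0); precharges=3
Acc 7: bank1 row0 -> MISS (open row0); precharges=4
Acc 8: bank2 row2 -> HIT
Acc 9: bank2 row1 -> MISS (open row1); precharges=5
Acc 10: bank1 row3 -> MISS (open row3); precharges=6
Acc 11: bank1 row4 -> MISS (open row4); precharges=7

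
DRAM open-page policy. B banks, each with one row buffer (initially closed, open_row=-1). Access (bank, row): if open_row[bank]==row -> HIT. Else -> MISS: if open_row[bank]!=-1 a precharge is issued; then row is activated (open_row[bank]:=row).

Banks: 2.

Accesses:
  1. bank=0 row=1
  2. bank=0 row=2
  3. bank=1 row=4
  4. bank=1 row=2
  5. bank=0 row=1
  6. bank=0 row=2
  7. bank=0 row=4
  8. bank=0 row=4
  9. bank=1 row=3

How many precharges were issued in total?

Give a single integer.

Acc 1: bank0 row1 -> MISS (open row1); precharges=0
Acc 2: bank0 row2 -> MISS (open row2); precharges=1
Acc 3: bank1 row4 -> MISS (open row4); precharges=1
Acc 4: bank1 row2 -> MISS (open row2); precharges=2
Acc 5: bank0 row1 -> MISS (open row1); precharges=3
Acc 6: bank0 row2 -> MISS (open row2); precharges=4
Acc 7: bank0 row4 -> MISS (open row4); precharges=5
Acc 8: bank0 row4 -> HIT
Acc 9: bank1 row3 -> MISS (open row3); precharges=6

Answer: 6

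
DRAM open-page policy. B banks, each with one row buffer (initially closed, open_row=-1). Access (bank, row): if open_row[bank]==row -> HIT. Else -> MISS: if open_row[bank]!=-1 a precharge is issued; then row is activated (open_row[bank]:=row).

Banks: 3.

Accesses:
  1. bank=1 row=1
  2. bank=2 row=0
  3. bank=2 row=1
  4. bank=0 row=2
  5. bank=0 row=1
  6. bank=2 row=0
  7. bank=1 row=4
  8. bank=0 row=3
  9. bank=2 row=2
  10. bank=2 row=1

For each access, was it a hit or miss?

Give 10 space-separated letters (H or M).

Answer: M M M M M M M M M M

Derivation:
Acc 1: bank1 row1 -> MISS (open row1); precharges=0
Acc 2: bank2 row0 -> MISS (open row0); precharges=0
Acc 3: bank2 row1 -> MISS (open row1); precharges=1
Acc 4: bank0 row2 -> MISS (open row2); precharges=1
Acc 5: bank0 row1 -> MISS (open row1); precharges=2
Acc 6: bank2 row0 -> MISS (open row0); precharges=3
Acc 7: bank1 row4 -> MISS (open row4); precharges=4
Acc 8: bank0 row3 -> MISS (open row3); precharges=5
Acc 9: bank2 row2 -> MISS (open row2); precharges=6
Acc 10: bank2 row1 -> MISS (open row1); precharges=7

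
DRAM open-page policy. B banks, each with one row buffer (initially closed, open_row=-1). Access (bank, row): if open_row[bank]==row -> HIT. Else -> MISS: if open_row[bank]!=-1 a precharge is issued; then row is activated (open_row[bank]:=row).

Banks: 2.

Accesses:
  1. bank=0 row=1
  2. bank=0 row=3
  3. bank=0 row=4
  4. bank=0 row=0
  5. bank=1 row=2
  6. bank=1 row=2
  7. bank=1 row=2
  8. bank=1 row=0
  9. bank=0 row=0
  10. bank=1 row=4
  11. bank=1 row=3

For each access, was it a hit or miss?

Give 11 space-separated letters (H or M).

Answer: M M M M M H H M H M M

Derivation:
Acc 1: bank0 row1 -> MISS (open row1); precharges=0
Acc 2: bank0 row3 -> MISS (open row3); precharges=1
Acc 3: bank0 row4 -> MISS (open row4); precharges=2
Acc 4: bank0 row0 -> MISS (open row0); precharges=3
Acc 5: bank1 row2 -> MISS (open row2); precharges=3
Acc 6: bank1 row2 -> HIT
Acc 7: bank1 row2 -> HIT
Acc 8: bank1 row0 -> MISS (open row0); precharges=4
Acc 9: bank0 row0 -> HIT
Acc 10: bank1 row4 -> MISS (open row4); precharges=5
Acc 11: bank1 row3 -> MISS (open row3); precharges=6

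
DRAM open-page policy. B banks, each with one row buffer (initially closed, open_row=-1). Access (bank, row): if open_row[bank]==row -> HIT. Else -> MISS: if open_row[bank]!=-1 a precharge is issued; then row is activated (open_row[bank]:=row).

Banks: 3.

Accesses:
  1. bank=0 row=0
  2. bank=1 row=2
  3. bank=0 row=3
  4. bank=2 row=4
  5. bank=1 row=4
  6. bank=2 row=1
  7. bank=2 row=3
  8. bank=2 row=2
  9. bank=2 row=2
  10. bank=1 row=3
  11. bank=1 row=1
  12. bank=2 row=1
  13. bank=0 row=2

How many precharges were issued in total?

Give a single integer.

Answer: 9

Derivation:
Acc 1: bank0 row0 -> MISS (open row0); precharges=0
Acc 2: bank1 row2 -> MISS (open row2); precharges=0
Acc 3: bank0 row3 -> MISS (open row3); precharges=1
Acc 4: bank2 row4 -> MISS (open row4); precharges=1
Acc 5: bank1 row4 -> MISS (open row4); precharges=2
Acc 6: bank2 row1 -> MISS (open row1); precharges=3
Acc 7: bank2 row3 -> MISS (open row3); precharges=4
Acc 8: bank2 row2 -> MISS (open row2); precharges=5
Acc 9: bank2 row2 -> HIT
Acc 10: bank1 row3 -> MISS (open row3); precharges=6
Acc 11: bank1 row1 -> MISS (open row1); precharges=7
Acc 12: bank2 row1 -> MISS (open row1); precharges=8
Acc 13: bank0 row2 -> MISS (open row2); precharges=9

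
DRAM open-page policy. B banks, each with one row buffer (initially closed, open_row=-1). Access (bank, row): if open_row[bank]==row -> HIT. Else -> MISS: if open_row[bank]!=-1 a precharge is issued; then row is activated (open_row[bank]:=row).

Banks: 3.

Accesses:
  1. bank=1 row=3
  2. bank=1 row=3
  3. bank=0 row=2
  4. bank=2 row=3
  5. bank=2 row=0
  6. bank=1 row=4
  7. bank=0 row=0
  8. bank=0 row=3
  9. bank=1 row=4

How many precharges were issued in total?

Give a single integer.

Answer: 4

Derivation:
Acc 1: bank1 row3 -> MISS (open row3); precharges=0
Acc 2: bank1 row3 -> HIT
Acc 3: bank0 row2 -> MISS (open row2); precharges=0
Acc 4: bank2 row3 -> MISS (open row3); precharges=0
Acc 5: bank2 row0 -> MISS (open row0); precharges=1
Acc 6: bank1 row4 -> MISS (open row4); precharges=2
Acc 7: bank0 row0 -> MISS (open row0); precharges=3
Acc 8: bank0 row3 -> MISS (open row3); precharges=4
Acc 9: bank1 row4 -> HIT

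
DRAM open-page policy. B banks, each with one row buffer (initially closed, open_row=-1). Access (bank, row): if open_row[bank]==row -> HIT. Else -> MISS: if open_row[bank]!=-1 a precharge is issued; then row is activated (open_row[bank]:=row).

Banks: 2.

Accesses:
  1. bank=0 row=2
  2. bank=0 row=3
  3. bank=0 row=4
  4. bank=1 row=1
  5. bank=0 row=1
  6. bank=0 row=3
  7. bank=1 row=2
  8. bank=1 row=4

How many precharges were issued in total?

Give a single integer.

Acc 1: bank0 row2 -> MISS (open row2); precharges=0
Acc 2: bank0 row3 -> MISS (open row3); precharges=1
Acc 3: bank0 row4 -> MISS (open row4); precharges=2
Acc 4: bank1 row1 -> MISS (open row1); precharges=2
Acc 5: bank0 row1 -> MISS (open row1); precharges=3
Acc 6: bank0 row3 -> MISS (open row3); precharges=4
Acc 7: bank1 row2 -> MISS (open row2); precharges=5
Acc 8: bank1 row4 -> MISS (open row4); precharges=6

Answer: 6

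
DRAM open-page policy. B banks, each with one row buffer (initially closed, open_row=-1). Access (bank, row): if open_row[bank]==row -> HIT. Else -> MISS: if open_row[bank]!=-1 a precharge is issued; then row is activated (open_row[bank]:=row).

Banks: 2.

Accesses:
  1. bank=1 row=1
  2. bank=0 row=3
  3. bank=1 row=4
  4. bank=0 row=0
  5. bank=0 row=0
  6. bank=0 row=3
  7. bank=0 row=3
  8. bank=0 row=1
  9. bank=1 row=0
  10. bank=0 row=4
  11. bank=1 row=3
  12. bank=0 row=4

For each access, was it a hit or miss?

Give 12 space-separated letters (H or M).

Answer: M M M M H M H M M M M H

Derivation:
Acc 1: bank1 row1 -> MISS (open row1); precharges=0
Acc 2: bank0 row3 -> MISS (open row3); precharges=0
Acc 3: bank1 row4 -> MISS (open row4); precharges=1
Acc 4: bank0 row0 -> MISS (open row0); precharges=2
Acc 5: bank0 row0 -> HIT
Acc 6: bank0 row3 -> MISS (open row3); precharges=3
Acc 7: bank0 row3 -> HIT
Acc 8: bank0 row1 -> MISS (open row1); precharges=4
Acc 9: bank1 row0 -> MISS (open row0); precharges=5
Acc 10: bank0 row4 -> MISS (open row4); precharges=6
Acc 11: bank1 row3 -> MISS (open row3); precharges=7
Acc 12: bank0 row4 -> HIT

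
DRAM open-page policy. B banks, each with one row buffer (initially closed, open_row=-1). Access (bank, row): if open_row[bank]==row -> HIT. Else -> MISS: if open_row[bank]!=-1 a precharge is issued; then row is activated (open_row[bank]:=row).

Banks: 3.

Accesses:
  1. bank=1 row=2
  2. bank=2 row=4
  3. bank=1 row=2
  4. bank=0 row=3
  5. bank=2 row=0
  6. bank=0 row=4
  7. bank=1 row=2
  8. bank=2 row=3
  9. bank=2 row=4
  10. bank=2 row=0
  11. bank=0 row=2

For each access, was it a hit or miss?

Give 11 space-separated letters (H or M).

Acc 1: bank1 row2 -> MISS (open row2); precharges=0
Acc 2: bank2 row4 -> MISS (open row4); precharges=0
Acc 3: bank1 row2 -> HIT
Acc 4: bank0 row3 -> MISS (open row3); precharges=0
Acc 5: bank2 row0 -> MISS (open row0); precharges=1
Acc 6: bank0 row4 -> MISS (open row4); precharges=2
Acc 7: bank1 row2 -> HIT
Acc 8: bank2 row3 -> MISS (open row3); precharges=3
Acc 9: bank2 row4 -> MISS (open row4); precharges=4
Acc 10: bank2 row0 -> MISS (open row0); precharges=5
Acc 11: bank0 row2 -> MISS (open row2); precharges=6

Answer: M M H M M M H M M M M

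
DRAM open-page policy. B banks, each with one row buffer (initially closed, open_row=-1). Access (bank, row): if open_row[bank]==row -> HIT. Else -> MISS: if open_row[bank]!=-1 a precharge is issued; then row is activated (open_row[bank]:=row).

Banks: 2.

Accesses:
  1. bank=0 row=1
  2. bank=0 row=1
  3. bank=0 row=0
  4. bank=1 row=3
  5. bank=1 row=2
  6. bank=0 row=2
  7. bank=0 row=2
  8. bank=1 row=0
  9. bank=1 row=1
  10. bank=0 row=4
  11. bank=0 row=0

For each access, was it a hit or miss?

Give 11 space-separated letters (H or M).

Acc 1: bank0 row1 -> MISS (open row1); precharges=0
Acc 2: bank0 row1 -> HIT
Acc 3: bank0 row0 -> MISS (open row0); precharges=1
Acc 4: bank1 row3 -> MISS (open row3); precharges=1
Acc 5: bank1 row2 -> MISS (open row2); precharges=2
Acc 6: bank0 row2 -> MISS (open row2); precharges=3
Acc 7: bank0 row2 -> HIT
Acc 8: bank1 row0 -> MISS (open row0); precharges=4
Acc 9: bank1 row1 -> MISS (open row1); precharges=5
Acc 10: bank0 row4 -> MISS (open row4); precharges=6
Acc 11: bank0 row0 -> MISS (open row0); precharges=7

Answer: M H M M M M H M M M M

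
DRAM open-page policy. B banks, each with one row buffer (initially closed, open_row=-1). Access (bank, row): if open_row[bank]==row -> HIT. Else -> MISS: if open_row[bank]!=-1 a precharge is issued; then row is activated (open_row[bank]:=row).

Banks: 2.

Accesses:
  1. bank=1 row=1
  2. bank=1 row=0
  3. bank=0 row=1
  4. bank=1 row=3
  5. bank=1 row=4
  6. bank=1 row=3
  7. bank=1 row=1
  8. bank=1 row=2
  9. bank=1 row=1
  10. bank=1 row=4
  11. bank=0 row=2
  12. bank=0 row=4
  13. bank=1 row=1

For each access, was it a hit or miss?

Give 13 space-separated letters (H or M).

Acc 1: bank1 row1 -> MISS (open row1); precharges=0
Acc 2: bank1 row0 -> MISS (open row0); precharges=1
Acc 3: bank0 row1 -> MISS (open row1); precharges=1
Acc 4: bank1 row3 -> MISS (open row3); precharges=2
Acc 5: bank1 row4 -> MISS (open row4); precharges=3
Acc 6: bank1 row3 -> MISS (open row3); precharges=4
Acc 7: bank1 row1 -> MISS (open row1); precharges=5
Acc 8: bank1 row2 -> MISS (open row2); precharges=6
Acc 9: bank1 row1 -> MISS (open row1); precharges=7
Acc 10: bank1 row4 -> MISS (open row4); precharges=8
Acc 11: bank0 row2 -> MISS (open row2); precharges=9
Acc 12: bank0 row4 -> MISS (open row4); precharges=10
Acc 13: bank1 row1 -> MISS (open row1); precharges=11

Answer: M M M M M M M M M M M M M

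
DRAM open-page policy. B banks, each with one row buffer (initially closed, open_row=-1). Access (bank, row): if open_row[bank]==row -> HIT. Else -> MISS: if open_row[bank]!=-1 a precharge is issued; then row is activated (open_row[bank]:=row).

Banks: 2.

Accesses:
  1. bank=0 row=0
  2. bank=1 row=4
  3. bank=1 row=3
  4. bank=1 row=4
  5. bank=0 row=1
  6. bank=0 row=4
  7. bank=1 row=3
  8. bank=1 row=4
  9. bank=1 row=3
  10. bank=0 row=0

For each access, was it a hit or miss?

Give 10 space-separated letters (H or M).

Answer: M M M M M M M M M M

Derivation:
Acc 1: bank0 row0 -> MISS (open row0); precharges=0
Acc 2: bank1 row4 -> MISS (open row4); precharges=0
Acc 3: bank1 row3 -> MISS (open row3); precharges=1
Acc 4: bank1 row4 -> MISS (open row4); precharges=2
Acc 5: bank0 row1 -> MISS (open row1); precharges=3
Acc 6: bank0 row4 -> MISS (open row4); precharges=4
Acc 7: bank1 row3 -> MISS (open row3); precharges=5
Acc 8: bank1 row4 -> MISS (open row4); precharges=6
Acc 9: bank1 row3 -> MISS (open row3); precharges=7
Acc 10: bank0 row0 -> MISS (open row0); precharges=8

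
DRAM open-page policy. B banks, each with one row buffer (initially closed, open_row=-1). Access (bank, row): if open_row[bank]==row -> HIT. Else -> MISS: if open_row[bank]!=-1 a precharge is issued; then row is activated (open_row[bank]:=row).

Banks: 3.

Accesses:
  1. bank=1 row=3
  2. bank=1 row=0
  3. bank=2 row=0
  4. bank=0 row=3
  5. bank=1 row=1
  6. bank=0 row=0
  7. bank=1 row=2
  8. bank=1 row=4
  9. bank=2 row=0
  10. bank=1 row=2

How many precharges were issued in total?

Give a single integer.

Acc 1: bank1 row3 -> MISS (open row3); precharges=0
Acc 2: bank1 row0 -> MISS (open row0); precharges=1
Acc 3: bank2 row0 -> MISS (open row0); precharges=1
Acc 4: bank0 row3 -> MISS (open row3); precharges=1
Acc 5: bank1 row1 -> MISS (open row1); precharges=2
Acc 6: bank0 row0 -> MISS (open row0); precharges=3
Acc 7: bank1 row2 -> MISS (open row2); precharges=4
Acc 8: bank1 row4 -> MISS (open row4); precharges=5
Acc 9: bank2 row0 -> HIT
Acc 10: bank1 row2 -> MISS (open row2); precharges=6

Answer: 6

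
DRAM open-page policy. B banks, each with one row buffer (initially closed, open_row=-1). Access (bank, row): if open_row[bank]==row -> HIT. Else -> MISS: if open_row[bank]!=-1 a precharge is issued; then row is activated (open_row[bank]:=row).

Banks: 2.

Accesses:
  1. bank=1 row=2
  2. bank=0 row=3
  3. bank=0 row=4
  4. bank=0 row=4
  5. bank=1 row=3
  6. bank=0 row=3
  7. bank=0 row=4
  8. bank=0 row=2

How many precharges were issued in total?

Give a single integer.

Answer: 5

Derivation:
Acc 1: bank1 row2 -> MISS (open row2); precharges=0
Acc 2: bank0 row3 -> MISS (open row3); precharges=0
Acc 3: bank0 row4 -> MISS (open row4); precharges=1
Acc 4: bank0 row4 -> HIT
Acc 5: bank1 row3 -> MISS (open row3); precharges=2
Acc 6: bank0 row3 -> MISS (open row3); precharges=3
Acc 7: bank0 row4 -> MISS (open row4); precharges=4
Acc 8: bank0 row2 -> MISS (open row2); precharges=5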